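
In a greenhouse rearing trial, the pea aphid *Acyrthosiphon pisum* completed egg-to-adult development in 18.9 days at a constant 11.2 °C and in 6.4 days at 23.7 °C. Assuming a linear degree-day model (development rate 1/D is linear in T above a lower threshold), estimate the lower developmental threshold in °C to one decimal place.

Equal thermal constants: D₁(T₁ − T_b) = D₂(T₂ − T_b).
18.9·(11.2 − T_b) = 6.4·(23.7 − T_b)
T_b = (18.9·11.2 − 6.4·23.7) / (18.9 − 6.4) = 60.00 / 12.5 = 4.800 °C ≈ 4.8 °C.

4.8 °C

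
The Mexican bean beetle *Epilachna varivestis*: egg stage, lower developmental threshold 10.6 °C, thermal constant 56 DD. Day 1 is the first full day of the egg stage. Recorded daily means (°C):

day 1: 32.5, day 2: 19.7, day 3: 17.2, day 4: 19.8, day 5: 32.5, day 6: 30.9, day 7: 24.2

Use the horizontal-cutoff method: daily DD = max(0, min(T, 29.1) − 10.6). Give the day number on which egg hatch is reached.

day 5

Daily DD above 10.6 °C (capped at 18.5): 18.5, 9.1, 6.6, 9.2, 18.5, 18.5, 13.6.
Cumulative: 18.5, 27.6, 34.2, 43.4, 61.9, 80.4, 94.0.
The total first reaches 56 DD on day 5.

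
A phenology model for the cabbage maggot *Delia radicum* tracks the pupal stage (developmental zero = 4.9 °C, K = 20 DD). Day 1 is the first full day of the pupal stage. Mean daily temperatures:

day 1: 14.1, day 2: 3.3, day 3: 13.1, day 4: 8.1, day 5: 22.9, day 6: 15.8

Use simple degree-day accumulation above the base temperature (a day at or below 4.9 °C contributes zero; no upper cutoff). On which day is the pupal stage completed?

Daily DD above 4.9 °C: 9.2, 0.0, 8.2, 3.2, 18.0, 10.9.
Cumulative: 9.2, 9.2, 17.4, 20.6, 38.6, 49.5.
The total first reaches 20 DD on day 4.

day 4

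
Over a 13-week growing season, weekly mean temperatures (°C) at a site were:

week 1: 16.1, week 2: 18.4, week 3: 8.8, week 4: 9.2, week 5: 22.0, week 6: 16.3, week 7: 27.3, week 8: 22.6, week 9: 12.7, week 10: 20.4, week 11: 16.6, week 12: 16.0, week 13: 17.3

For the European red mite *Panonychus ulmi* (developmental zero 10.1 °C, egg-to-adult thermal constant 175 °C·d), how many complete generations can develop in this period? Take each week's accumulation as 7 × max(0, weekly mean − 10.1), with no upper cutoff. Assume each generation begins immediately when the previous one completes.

Weekly DD (7 × max(0, T̄ − 10.1)): 42.0, 58.1, 0.0, 0.0, 83.3, 43.4, 120.4, 87.5, 18.2, 72.1, 45.5, 41.3, 50.4.
Season total = 662.2 DD.
Complete generations = ⌊662.2 / 175⌋ = 3.

3 generations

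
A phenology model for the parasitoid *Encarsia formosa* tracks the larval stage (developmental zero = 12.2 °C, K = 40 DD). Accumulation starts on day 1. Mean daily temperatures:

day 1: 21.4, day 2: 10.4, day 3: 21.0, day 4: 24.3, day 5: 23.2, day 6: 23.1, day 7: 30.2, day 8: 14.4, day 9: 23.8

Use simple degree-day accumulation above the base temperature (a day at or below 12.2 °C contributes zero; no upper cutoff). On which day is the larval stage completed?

Daily DD above 12.2 °C: 9.2, 0.0, 8.8, 12.1, 11.0, 10.9, 18.0, 2.2, 11.6.
Cumulative: 9.2, 9.2, 18.0, 30.1, 41.1, 52.0, 70.0, 72.2, 83.8.
The total first reaches 40 DD on day 5.

day 5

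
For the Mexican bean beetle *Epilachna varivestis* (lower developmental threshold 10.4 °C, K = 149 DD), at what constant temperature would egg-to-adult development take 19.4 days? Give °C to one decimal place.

18.1 °C

Required daily accumulation = 149 / 19.4 = 7.680 DD/day.
T = T_base + 7.680 = 10.4 + 7.680 = 18.080 ≈ 18.1 °C.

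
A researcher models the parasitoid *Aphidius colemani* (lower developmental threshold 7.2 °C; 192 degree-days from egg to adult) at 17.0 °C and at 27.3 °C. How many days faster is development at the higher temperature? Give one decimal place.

10.0 days

At 17.0 °C: 192 / (17.0 − 7.2) = 192 / 9.8 = 19.592 d.
At 27.3 °C: 192 / (27.3 − 7.2) = 192 / 20.1 = 9.552 d.
Difference = |19.592 − 9.552| = 10.040 ≈ 10.0 days.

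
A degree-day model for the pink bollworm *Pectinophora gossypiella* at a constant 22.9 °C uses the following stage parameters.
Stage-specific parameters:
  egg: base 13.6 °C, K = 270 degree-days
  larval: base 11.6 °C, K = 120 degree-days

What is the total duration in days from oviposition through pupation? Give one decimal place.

39.7 days

egg: 270 / (22.9 − 13.6) = 270 / 9.3 = 29.032 d.
larval: 120 / (22.9 − 11.6) = 120 / 11.3 = 10.619 d.
Sum = 39.652 ≈ 39.7 days.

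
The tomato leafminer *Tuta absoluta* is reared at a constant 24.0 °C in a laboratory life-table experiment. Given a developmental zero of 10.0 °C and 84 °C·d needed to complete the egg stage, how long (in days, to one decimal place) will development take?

Daily accumulation = 24.0 − 10.0 = 14.0 DD/day.
Duration = 84 / 14.0 = 6.000 ≈ 6.0 days.

6.0 days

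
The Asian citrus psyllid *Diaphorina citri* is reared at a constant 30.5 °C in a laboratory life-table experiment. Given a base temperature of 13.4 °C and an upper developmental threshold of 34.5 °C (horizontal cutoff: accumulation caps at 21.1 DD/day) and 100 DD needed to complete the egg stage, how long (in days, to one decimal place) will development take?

5.8 days

Daily accumulation = 30.5 − 13.4 = 17.1 DD/day.
Duration = 100 / 17.1 = 5.848 ≈ 5.8 days.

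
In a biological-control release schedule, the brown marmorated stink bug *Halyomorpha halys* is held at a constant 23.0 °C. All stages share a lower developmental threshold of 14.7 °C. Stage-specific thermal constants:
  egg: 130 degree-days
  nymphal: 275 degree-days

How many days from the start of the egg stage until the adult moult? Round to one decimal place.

48.8 days

Daily accumulation at 23.0 °C = 23.0 − 14.7 = 8.3 DD/day.
Total K = 130 + 275 = 405 DD.
Total duration = 405 / 8.3 = 48.795 ≈ 48.8 days.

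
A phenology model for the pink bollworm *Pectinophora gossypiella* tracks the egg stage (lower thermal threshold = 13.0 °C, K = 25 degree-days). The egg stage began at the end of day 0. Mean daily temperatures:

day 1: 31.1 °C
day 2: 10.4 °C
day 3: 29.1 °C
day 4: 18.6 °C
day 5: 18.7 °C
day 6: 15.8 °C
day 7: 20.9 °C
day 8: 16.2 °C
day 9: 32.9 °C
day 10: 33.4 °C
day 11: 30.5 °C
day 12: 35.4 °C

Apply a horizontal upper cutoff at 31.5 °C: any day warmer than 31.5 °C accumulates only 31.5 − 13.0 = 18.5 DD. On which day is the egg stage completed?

Daily DD above 13.0 °C (capped at 18.5): 18.1, 0.0, 16.1, 5.6, 5.7, 2.8, 7.9, 3.2, 18.5, 18.5, 17.5, 18.5.
Cumulative: 18.1, 18.1, 34.2, 39.8, 45.5, 48.3, 56.2, 59.4, 77.9, 96.4, 113.9, 132.4.
The total first reaches 25 DD on day 3.

day 3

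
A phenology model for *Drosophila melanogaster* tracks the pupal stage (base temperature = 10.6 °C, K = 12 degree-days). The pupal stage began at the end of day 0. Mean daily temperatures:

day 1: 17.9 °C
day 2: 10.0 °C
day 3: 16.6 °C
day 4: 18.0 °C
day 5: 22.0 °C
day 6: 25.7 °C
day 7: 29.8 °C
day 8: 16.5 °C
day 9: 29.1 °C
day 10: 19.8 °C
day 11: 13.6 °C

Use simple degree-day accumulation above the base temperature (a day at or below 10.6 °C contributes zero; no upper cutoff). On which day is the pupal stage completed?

Daily DD above 10.6 °C: 7.3, 0.0, 6.0, 7.4, 11.4, 15.1, 19.2, 5.9, 18.5, 9.2, 3.0.
Cumulative: 7.3, 7.3, 13.3, 20.7, 32.1, 47.2, 66.4, 72.3, 90.8, 100.0, 103.0.
The total first reaches 12 DD on day 3.

day 3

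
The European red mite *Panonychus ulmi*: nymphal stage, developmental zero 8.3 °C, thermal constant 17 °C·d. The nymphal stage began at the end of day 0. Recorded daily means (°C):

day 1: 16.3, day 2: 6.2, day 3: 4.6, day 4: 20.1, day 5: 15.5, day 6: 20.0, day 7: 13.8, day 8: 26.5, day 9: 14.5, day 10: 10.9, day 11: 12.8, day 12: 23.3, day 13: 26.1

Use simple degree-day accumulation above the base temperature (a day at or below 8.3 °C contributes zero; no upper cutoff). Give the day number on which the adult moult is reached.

Daily DD above 8.3 °C: 8.0, 0.0, 0.0, 11.8, 7.2, 11.7, 5.5, 18.2, 6.2, 2.6, 4.5, 15.0, 17.8.
Cumulative: 8.0, 8.0, 8.0, 19.8, 27.0, 38.7, 44.2, 62.4, 68.6, 71.2, 75.7, 90.7, 108.5.
The total first reaches 17 DD on day 4.

day 4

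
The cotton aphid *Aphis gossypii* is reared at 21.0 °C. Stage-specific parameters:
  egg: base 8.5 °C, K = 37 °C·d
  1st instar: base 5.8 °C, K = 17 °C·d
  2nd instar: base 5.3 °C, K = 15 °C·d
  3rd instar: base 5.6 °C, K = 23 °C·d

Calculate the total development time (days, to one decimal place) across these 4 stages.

egg: 37 / (21.0 − 8.5) = 37 / 12.5 = 2.960 d.
1st instar: 17 / (21.0 − 5.8) = 17 / 15.2 = 1.118 d.
2nd instar: 15 / (21.0 − 5.3) = 15 / 15.7 = 0.955 d.
3rd instar: 23 / (21.0 − 5.6) = 23 / 15.4 = 1.494 d.
Sum = 6.527 ≈ 6.5 days.

6.5 days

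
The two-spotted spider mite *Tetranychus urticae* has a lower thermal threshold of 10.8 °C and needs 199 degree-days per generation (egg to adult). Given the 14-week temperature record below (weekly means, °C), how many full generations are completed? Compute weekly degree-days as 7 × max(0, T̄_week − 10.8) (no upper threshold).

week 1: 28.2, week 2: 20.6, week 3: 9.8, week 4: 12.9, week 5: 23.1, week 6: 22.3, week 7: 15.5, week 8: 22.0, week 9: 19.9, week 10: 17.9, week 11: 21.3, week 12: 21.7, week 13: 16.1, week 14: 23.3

4 generations

Weekly DD (7 × max(0, T̄ − 10.8)): 121.8, 68.6, 0.0, 14.7, 86.1, 80.5, 32.9, 78.4, 63.7, 49.7, 73.5, 76.3, 37.1, 87.5.
Season total = 870.8 DD.
Complete generations = ⌊870.8 / 199⌋ = 4.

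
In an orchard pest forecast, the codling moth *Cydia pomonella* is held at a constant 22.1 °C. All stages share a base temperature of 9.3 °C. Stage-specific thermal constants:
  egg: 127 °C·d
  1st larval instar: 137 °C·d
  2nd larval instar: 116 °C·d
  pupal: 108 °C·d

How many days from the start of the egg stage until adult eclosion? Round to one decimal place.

38.1 days

Daily accumulation at 22.1 °C = 22.1 − 9.3 = 12.8 DD/day.
Total K = 127 + 137 + 116 + 108 = 488 DD.
Total duration = 488 / 12.8 = 38.125 ≈ 38.1 days.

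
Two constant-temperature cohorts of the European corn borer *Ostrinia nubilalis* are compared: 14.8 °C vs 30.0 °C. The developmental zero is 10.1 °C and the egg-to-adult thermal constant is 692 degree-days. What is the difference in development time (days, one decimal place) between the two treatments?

112.5 days

At 14.8 °C: 692 / (14.8 − 10.1) = 692 / 4.7 = 147.234 d.
At 30.0 °C: 692 / (30.0 − 10.1) = 692 / 19.9 = 34.774 d.
Difference = |147.234 − 34.774| = 112.460 ≈ 112.5 days.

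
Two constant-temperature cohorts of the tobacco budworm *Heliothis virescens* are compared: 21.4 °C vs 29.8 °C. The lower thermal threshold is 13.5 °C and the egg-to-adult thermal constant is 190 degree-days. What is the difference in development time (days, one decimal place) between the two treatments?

12.4 days

At 21.4 °C: 190 / (21.4 − 13.5) = 190 / 7.9 = 24.051 d.
At 29.8 °C: 190 / (29.8 − 13.5) = 190 / 16.3 = 11.656 d.
Difference = |24.051 − 11.656| = 12.394 ≈ 12.4 days.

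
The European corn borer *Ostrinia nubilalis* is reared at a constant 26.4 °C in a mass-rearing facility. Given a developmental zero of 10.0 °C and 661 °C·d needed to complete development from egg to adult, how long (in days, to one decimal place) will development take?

40.3 days

Daily accumulation = 26.4 − 10.0 = 16.4 DD/day.
Duration = 661 / 16.4 = 40.305 ≈ 40.3 days.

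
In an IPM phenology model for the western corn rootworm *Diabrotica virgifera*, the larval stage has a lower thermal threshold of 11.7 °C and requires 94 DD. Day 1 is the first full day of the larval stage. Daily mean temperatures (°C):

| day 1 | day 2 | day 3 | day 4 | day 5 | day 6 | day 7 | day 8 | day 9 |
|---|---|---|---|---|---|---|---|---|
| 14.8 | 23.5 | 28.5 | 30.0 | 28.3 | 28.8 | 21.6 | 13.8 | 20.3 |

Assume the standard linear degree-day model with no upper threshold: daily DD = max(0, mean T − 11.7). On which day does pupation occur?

Daily DD above 11.7 °C: 3.1, 11.8, 16.8, 18.3, 16.6, 17.1, 9.9, 2.1, 8.6.
Cumulative: 3.1, 14.9, 31.7, 50.0, 66.6, 83.7, 93.6, 95.7, 104.3.
The total first reaches 94 DD on day 8.

day 8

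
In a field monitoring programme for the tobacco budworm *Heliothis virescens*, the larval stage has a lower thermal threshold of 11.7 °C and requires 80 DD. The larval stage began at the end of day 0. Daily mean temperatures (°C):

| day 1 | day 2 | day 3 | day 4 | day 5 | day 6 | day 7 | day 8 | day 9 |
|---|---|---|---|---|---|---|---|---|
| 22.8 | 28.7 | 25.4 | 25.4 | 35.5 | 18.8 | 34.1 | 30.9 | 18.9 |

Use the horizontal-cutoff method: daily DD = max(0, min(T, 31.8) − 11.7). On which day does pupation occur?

day 6

Daily DD above 11.7 °C (capped at 20.1): 11.1, 17.0, 13.7, 13.7, 20.1, 7.1, 20.1, 19.2, 7.2.
Cumulative: 11.1, 28.1, 41.8, 55.5, 75.6, 82.7, 102.8, 122.0, 129.2.
The total first reaches 80 DD on day 6.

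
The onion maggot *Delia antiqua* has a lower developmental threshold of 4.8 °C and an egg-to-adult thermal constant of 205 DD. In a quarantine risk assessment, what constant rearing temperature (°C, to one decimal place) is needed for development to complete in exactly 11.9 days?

22.0 °C

Required daily accumulation = 205 / 11.9 = 17.227 DD/day.
T = T_base + 17.227 = 4.8 + 17.227 = 22.027 ≈ 22.0 °C.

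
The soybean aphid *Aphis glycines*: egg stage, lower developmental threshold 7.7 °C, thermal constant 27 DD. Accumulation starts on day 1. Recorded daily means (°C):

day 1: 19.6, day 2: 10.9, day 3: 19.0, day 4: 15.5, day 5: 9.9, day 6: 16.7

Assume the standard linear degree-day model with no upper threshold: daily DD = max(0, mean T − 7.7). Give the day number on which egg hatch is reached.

Daily DD above 7.7 °C: 11.9, 3.2, 11.3, 7.8, 2.2, 9.0.
Cumulative: 11.9, 15.1, 26.4, 34.2, 36.4, 45.4.
The total first reaches 27 DD on day 4.

day 4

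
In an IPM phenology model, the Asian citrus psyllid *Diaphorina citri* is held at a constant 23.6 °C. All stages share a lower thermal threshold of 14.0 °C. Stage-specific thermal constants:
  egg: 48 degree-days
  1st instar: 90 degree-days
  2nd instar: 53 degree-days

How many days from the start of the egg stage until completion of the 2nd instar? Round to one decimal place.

Daily accumulation at 23.6 °C = 23.6 − 14.0 = 9.6 DD/day.
Total K = 48 + 90 + 53 = 191 DD.
Total duration = 191 / 9.6 = 19.896 ≈ 19.9 days.

19.9 days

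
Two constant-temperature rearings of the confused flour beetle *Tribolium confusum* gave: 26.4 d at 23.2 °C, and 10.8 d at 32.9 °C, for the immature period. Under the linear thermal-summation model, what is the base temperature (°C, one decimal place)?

16.5 °C

Under the model K = D·(T − T_b), so D₁·(T₁ − T_b) = D₂·(T₂ − T_b).
26.4·(23.2 − T_b) = 10.8·(32.9 − T_b)
T_b = (26.4·23.2 − 10.8·32.9) / (26.4 − 10.8) = 257.16 / 15.6 = 16.485 °C ≈ 16.5 °C.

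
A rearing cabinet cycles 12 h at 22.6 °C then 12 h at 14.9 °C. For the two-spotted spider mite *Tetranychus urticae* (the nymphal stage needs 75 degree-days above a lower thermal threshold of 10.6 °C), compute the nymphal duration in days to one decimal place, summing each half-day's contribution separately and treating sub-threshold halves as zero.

Day half: max(0, 22.6 − 10.6) × 0.5 = 12.0 × 0.5 = 6.00 DD.
Night half: max(0, 14.9 − 10.6) × 0.5 = 4.3 × 0.5 = 2.15 DD.
Per 24 h: 8.15 DD/day.
Duration = 75 / 8.15 = 9.202 ≈ 9.2 days.

9.2 days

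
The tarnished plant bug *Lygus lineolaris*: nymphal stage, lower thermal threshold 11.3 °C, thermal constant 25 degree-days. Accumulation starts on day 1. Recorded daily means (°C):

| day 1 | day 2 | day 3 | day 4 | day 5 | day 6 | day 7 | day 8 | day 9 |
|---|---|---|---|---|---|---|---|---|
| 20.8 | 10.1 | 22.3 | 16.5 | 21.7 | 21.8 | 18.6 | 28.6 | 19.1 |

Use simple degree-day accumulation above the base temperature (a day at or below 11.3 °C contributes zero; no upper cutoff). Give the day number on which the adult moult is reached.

day 4

Daily DD above 11.3 °C: 9.5, 0.0, 11.0, 5.2, 10.4, 10.5, 7.3, 17.3, 7.8.
Cumulative: 9.5, 9.5, 20.5, 25.7, 36.1, 46.6, 53.9, 71.2, 79.0.
The total first reaches 25 DD on day 4.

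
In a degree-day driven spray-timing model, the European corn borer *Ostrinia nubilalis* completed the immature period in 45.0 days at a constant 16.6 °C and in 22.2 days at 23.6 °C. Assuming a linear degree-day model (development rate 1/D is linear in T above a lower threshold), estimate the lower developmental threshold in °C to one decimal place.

9.8 °C

Linear rate model ⇒ the product D·(T − T_b) is constant across temperatures.
45.0·(16.6 − T_b) = 22.2·(23.6 − T_b)
T_b = (45.0·16.6 − 22.2·23.6) / (45.0 − 22.2) = 223.08 / 22.8 = 9.784 °C ≈ 9.8 °C.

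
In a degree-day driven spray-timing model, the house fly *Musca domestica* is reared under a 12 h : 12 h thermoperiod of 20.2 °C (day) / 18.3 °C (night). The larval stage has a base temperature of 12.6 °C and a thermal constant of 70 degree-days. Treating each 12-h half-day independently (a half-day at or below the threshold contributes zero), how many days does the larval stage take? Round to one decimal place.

Day half: max(0, 20.2 − 12.6) × 0.5 = 7.6 × 0.5 = 3.80 DD.
Night half: max(0, 18.3 − 12.6) × 0.5 = 5.7 × 0.5 = 2.85 DD.
Per 24 h: 6.65 DD/day.
Duration = 70 / 6.65 = 10.526 ≈ 10.5 days.

10.5 days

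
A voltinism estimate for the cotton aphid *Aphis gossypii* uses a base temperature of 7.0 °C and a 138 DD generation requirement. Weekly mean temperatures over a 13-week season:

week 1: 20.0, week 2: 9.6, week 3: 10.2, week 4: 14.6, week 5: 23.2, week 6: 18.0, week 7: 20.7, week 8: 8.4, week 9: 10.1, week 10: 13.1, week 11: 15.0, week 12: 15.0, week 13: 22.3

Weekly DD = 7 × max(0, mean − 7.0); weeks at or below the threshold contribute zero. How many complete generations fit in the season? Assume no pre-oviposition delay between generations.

5 generations

Weekly DD (7 × max(0, T̄ − 7.0)): 91.0, 18.2, 22.4, 53.2, 113.4, 77.0, 95.9, 9.8, 21.7, 42.7, 56.0, 56.0, 107.1.
Season total = 764.4 DD.
Complete generations = ⌊764.4 / 138⌋ = 5.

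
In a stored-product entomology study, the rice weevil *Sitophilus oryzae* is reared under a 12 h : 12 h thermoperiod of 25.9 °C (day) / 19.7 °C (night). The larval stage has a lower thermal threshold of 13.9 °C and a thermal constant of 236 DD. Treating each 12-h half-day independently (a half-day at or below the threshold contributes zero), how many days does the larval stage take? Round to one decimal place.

26.5 days

Day half: max(0, 25.9 − 13.9) × 0.5 = 12.0 × 0.5 = 6.00 DD.
Night half: max(0, 19.7 − 13.9) × 0.5 = 5.8 × 0.5 = 2.90 DD.
Per 24 h: 8.90 DD/day.
Duration = 236 / 8.90 = 26.517 ≈ 26.5 days.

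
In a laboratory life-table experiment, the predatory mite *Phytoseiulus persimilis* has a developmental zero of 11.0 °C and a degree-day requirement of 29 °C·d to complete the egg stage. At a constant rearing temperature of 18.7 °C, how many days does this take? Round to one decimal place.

3.8 days

Daily accumulation = 18.7 − 11.0 = 7.7 DD/day.
Duration = 29 / 7.7 = 3.766 ≈ 3.8 days.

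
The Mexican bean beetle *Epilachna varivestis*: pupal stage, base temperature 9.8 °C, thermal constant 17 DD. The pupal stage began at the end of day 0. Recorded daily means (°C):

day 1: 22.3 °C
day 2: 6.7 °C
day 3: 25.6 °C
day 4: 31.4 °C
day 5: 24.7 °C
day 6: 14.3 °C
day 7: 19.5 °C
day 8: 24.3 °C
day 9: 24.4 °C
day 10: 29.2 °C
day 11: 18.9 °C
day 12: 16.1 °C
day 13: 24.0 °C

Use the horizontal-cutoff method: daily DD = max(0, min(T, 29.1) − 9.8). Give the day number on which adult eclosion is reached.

day 3

Daily DD above 9.8 °C (capped at 19.3): 12.5, 0.0, 15.8, 19.3, 14.9, 4.5, 9.7, 14.5, 14.6, 19.3, 9.1, 6.3, 14.2.
Cumulative: 12.5, 12.5, 28.3, 47.6, 62.5, 67.0, 76.7, 91.2, 105.8, 125.1, 134.2, 140.5, 154.7.
The total first reaches 17 DD on day 3.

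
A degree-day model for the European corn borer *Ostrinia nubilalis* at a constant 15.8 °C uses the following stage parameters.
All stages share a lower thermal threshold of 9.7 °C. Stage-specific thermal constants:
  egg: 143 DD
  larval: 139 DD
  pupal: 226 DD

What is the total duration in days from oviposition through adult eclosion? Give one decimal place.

Daily accumulation at 15.8 °C = 15.8 − 9.7 = 6.1 DD/day.
Total K = 143 + 139 + 226 = 508 DD.
Total duration = 508 / 6.1 = 83.279 ≈ 83.3 days.

83.3 days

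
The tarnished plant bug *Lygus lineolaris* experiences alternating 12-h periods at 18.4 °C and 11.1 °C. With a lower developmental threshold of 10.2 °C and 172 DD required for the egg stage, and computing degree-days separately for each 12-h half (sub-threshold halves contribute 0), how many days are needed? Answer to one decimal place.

Day half: max(0, 18.4 − 10.2) × 0.5 = 8.2 × 0.5 = 4.10 DD.
Night half: max(0, 11.1 − 10.2) × 0.5 = 0.9 × 0.5 = 0.45 DD.
Per 24 h: 4.55 DD/day.
Duration = 172 / 4.55 = 37.802 ≈ 37.8 days.

37.8 days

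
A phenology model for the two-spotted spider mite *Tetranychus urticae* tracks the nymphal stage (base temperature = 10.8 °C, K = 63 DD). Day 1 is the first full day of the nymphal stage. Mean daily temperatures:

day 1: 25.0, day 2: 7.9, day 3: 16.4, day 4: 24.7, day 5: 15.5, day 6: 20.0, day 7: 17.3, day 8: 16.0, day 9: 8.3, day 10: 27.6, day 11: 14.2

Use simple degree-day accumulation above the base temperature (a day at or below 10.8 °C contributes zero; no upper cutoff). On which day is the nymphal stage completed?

Daily DD above 10.8 °C: 14.2, 0.0, 5.6, 13.9, 4.7, 9.2, 6.5, 5.2, 0.0, 16.8, 3.4.
Cumulative: 14.2, 14.2, 19.8, 33.7, 38.4, 47.6, 54.1, 59.3, 59.3, 76.1, 79.5.
The total first reaches 63 DD on day 10.

day 10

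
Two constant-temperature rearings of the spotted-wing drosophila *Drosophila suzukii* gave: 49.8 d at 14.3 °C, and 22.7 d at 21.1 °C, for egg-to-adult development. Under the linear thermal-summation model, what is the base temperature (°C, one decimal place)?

Under the model K = D·(T − T_b), so D₁·(T₁ − T_b) = D₂·(T₂ − T_b).
49.8·(14.3 − T_b) = 22.7·(21.1 − T_b)
T_b = (49.8·14.3 − 22.7·21.1) / (49.8 − 22.7) = 233.17 / 27.1 = 8.604 °C ≈ 8.6 °C.

8.6 °C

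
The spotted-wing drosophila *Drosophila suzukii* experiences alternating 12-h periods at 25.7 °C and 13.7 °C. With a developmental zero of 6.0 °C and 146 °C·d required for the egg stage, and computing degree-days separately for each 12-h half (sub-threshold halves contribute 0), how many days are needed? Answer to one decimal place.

Day half: max(0, 25.7 − 6.0) × 0.5 = 19.7 × 0.5 = 9.85 DD.
Night half: max(0, 13.7 − 6.0) × 0.5 = 7.7 × 0.5 = 3.85 DD.
Per 24 h: 13.70 DD/day.
Duration = 146 / 13.70 = 10.657 ≈ 10.7 days.

10.7 days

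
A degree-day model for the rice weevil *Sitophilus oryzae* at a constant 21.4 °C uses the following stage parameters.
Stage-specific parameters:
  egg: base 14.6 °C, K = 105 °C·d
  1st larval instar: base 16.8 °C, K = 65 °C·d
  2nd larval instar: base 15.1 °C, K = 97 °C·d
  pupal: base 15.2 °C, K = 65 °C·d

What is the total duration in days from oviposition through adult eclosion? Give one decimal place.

55.5 days

egg: 105 / (21.4 − 14.6) = 105 / 6.8 = 15.441 d.
1st larval instar: 65 / (21.4 − 16.8) = 65 / 4.6 = 14.130 d.
2nd larval instar: 97 / (21.4 − 15.1) = 97 / 6.3 = 15.397 d.
pupal: 65 / (21.4 − 15.2) = 65 / 6.2 = 10.484 d.
Sum = 55.452 ≈ 55.5 days.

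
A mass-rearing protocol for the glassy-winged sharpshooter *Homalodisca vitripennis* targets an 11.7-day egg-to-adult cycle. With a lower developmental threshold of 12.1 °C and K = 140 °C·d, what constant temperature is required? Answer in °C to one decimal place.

24.1 °C

Required daily accumulation = 140 / 11.7 = 11.966 DD/day.
T = T_base + 11.966 = 12.1 + 11.966 = 24.066 ≈ 24.1 °C.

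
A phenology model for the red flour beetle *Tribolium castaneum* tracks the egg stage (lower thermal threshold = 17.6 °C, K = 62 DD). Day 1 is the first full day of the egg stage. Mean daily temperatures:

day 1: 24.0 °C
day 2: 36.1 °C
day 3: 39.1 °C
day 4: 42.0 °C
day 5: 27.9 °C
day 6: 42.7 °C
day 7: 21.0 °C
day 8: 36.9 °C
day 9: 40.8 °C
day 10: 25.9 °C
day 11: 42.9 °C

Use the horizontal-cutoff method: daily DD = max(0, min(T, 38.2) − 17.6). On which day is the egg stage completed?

Daily DD above 17.6 °C (capped at 20.6): 6.4, 18.5, 20.6, 20.6, 10.3, 20.6, 3.4, 19.3, 20.6, 8.3, 20.6.
Cumulative: 6.4, 24.9, 45.5, 66.1, 76.4, 97.0, 100.4, 119.7, 140.3, 148.6, 169.2.
The total first reaches 62 DD on day 4.

day 4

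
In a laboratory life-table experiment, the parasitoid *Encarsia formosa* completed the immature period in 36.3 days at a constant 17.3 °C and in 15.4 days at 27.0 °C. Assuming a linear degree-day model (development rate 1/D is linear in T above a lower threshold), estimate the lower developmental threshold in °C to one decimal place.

10.2 °C

Linear rate model ⇒ the product D·(T − T_b) is constant across temperatures.
36.3·(17.3 − T_b) = 15.4·(27.0 − T_b)
T_b = (36.3·17.3 − 15.4·27.0) / (36.3 − 15.4) = 212.19 / 20.9 = 10.153 °C ≈ 10.2 °C.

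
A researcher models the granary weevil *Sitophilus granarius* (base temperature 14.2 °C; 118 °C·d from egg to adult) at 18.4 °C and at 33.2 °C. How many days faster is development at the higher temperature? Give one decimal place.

21.9 days

At 18.4 °C: 118 / (18.4 − 14.2) = 118 / 4.2 = 28.095 d.
At 33.2 °C: 118 / (33.2 − 14.2) = 118 / 19.0 = 6.211 d.
Difference = |28.095 − 6.211| = 21.885 ≈ 21.9 days.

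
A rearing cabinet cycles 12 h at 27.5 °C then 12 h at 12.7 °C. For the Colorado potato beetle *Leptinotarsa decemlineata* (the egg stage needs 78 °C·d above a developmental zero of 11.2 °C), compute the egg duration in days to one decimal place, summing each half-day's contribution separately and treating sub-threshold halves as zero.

8.8 days

Day half: max(0, 27.5 − 11.2) × 0.5 = 16.3 × 0.5 = 8.15 DD.
Night half: max(0, 12.7 − 11.2) × 0.5 = 1.5 × 0.5 = 0.75 DD.
Per 24 h: 8.90 DD/day.
Duration = 78 / 8.90 = 8.764 ≈ 8.8 days.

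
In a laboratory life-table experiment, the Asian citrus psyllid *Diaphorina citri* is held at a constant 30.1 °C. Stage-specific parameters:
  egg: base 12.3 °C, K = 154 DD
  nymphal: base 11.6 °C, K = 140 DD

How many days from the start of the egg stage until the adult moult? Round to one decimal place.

16.2 days

egg: 154 / (30.1 − 12.3) = 154 / 17.8 = 8.652 d.
nymphal: 140 / (30.1 − 11.6) = 140 / 18.5 = 7.568 d.
Sum = 16.219 ≈ 16.2 days.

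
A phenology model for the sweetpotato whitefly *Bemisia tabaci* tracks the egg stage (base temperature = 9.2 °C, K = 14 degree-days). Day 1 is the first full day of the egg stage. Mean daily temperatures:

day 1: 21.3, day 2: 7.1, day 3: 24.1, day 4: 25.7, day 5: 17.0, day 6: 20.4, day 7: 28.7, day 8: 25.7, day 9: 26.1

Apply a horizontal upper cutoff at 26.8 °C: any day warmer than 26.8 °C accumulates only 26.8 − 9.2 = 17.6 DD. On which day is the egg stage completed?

Daily DD above 9.2 °C (capped at 17.6): 12.1, 0.0, 14.9, 16.5, 7.8, 11.2, 17.6, 16.5, 16.9.
Cumulative: 12.1, 12.1, 27.0, 43.5, 51.3, 62.5, 80.1, 96.6, 113.5.
The total first reaches 14 DD on day 3.

day 3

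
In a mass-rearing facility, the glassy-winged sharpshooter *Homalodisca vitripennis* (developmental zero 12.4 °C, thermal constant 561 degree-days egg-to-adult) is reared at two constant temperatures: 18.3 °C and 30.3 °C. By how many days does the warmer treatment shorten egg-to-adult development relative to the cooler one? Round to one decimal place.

At 18.3 °C: 561 / (18.3 − 12.4) = 561 / 5.9 = 95.085 d.
At 30.3 °C: 561 / (30.3 − 12.4) = 561 / 17.9 = 31.341 d.
Difference = |95.085 − 31.341| = 63.744 ≈ 63.7 days.

63.7 days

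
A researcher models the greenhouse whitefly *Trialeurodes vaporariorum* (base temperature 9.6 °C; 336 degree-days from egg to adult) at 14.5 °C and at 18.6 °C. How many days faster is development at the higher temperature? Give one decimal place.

31.2 days

At 14.5 °C: 336 / (14.5 − 9.6) = 336 / 4.9 = 68.571 d.
At 18.6 °C: 336 / (18.6 − 9.6) = 336 / 9.0 = 37.333 d.
Difference = |68.571 − 37.333| = 31.238 ≈ 31.2 days.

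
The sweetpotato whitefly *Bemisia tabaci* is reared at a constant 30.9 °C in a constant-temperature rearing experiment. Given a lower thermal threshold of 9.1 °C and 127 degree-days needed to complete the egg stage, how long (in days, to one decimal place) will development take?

5.8 days

Daily accumulation = 30.9 − 9.1 = 21.8 DD/day.
Duration = 127 / 21.8 = 5.826 ≈ 5.8 days.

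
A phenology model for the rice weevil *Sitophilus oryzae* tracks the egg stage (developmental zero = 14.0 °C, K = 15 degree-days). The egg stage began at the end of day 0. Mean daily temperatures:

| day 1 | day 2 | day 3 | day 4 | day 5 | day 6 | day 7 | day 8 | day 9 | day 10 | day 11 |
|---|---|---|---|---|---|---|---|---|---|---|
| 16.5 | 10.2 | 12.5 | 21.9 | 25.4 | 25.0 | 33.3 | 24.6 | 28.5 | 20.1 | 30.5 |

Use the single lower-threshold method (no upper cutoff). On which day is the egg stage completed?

day 5

Daily DD above 14.0 °C: 2.5, 0.0, 0.0, 7.9, 11.4, 11.0, 19.3, 10.6, 14.5, 6.1, 16.5.
Cumulative: 2.5, 2.5, 2.5, 10.4, 21.8, 32.8, 52.1, 62.7, 77.2, 83.3, 99.8.
The total first reaches 15 DD on day 5.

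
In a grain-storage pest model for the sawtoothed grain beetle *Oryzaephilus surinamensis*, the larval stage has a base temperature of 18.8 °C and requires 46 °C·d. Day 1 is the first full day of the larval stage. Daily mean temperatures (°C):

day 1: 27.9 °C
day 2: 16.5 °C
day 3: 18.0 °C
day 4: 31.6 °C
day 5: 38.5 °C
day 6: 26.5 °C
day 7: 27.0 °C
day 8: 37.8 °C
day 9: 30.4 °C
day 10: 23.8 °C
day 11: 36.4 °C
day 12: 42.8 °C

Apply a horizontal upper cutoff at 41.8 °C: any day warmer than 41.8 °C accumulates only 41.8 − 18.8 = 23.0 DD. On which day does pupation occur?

day 6

Daily DD above 18.8 °C (capped at 23.0): 9.1, 0.0, 0.0, 12.8, 19.7, 7.7, 8.2, 19.0, 11.6, 5.0, 17.6, 23.0.
Cumulative: 9.1, 9.1, 9.1, 21.9, 41.6, 49.3, 57.5, 76.5, 88.1, 93.1, 110.7, 133.7.
The total first reaches 46 DD on day 6.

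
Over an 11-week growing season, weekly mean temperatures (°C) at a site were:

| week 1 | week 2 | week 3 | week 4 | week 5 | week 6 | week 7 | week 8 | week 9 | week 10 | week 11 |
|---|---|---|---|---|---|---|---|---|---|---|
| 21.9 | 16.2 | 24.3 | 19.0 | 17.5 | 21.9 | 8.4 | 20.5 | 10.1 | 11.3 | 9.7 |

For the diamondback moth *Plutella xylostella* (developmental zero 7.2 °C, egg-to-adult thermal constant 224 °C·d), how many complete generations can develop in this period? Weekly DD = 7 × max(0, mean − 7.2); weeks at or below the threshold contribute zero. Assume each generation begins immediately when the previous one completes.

3 generations

Weekly DD (7 × max(0, T̄ − 7.2)): 102.9, 63.0, 119.7, 82.6, 72.1, 102.9, 8.4, 93.1, 20.3, 28.7, 17.5.
Season total = 711.2 DD.
Complete generations = ⌊711.2 / 224⌋ = 3.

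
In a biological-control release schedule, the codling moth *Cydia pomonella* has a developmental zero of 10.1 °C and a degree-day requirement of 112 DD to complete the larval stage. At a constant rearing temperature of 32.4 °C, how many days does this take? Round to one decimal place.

Daily accumulation = 32.4 − 10.1 = 22.3 DD/day.
Duration = 112 / 22.3 = 5.022 ≈ 5.0 days.

5.0 days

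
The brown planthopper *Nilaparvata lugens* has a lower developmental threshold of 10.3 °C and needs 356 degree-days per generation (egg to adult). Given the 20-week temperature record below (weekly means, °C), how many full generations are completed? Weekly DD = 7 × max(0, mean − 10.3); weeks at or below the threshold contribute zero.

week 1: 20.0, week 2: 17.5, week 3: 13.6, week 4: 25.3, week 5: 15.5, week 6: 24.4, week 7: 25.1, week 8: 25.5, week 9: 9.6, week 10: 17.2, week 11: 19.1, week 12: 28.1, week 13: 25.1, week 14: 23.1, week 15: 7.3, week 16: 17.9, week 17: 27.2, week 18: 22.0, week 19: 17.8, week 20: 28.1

Weekly DD (7 × max(0, T̄ − 10.3)): 67.9, 50.4, 23.1, 105.0, 36.4, 98.7, 103.6, 106.4, 0.0, 48.3, 61.6, 124.6, 103.6, 89.6, 0.0, 53.2, 118.3, 81.9, 52.5, 124.6.
Season total = 1449.7 DD.
Complete generations = ⌊1449.7 / 356⌋ = 4.

4 generations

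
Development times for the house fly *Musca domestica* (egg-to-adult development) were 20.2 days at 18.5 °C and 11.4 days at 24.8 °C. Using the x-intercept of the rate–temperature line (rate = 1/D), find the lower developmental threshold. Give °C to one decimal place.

10.3 °C

Equal thermal constants: D₁(T₁ − T_b) = D₂(T₂ − T_b).
20.2·(18.5 − T_b) = 11.4·(24.8 − T_b)
T_b = (20.2·18.5 − 11.4·24.8) / (20.2 − 11.4) = 90.98 / 8.8 = 10.339 °C ≈ 10.3 °C.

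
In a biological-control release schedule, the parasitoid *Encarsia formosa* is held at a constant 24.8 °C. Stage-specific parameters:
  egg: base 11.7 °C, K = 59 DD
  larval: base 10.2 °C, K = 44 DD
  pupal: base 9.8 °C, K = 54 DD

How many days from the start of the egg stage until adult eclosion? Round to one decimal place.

11.1 days

egg: 59 / (24.8 − 11.7) = 59 / 13.1 = 4.504 d.
larval: 44 / (24.8 − 10.2) = 44 / 14.6 = 3.014 d.
pupal: 54 / (24.8 − 9.8) = 54 / 15.0 = 3.600 d.
Sum = 11.118 ≈ 11.1 days.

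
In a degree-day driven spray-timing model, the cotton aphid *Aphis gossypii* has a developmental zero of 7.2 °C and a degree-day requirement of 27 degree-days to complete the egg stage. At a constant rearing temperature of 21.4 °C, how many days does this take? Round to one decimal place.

Daily accumulation = 21.4 − 7.2 = 14.2 DD/day.
Duration = 27 / 14.2 = 1.901 ≈ 1.9 days.

1.9 days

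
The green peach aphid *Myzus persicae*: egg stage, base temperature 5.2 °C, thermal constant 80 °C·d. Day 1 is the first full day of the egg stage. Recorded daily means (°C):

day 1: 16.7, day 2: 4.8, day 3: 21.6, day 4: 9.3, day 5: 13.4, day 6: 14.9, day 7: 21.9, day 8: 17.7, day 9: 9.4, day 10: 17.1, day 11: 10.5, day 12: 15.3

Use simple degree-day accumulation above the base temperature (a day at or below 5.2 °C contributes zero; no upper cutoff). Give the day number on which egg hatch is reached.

day 9

Daily DD above 5.2 °C: 11.5, 0.0, 16.4, 4.1, 8.2, 9.7, 16.7, 12.5, 4.2, 11.9, 5.3, 10.1.
Cumulative: 11.5, 11.5, 27.9, 32.0, 40.2, 49.9, 66.6, 79.1, 83.3, 95.2, 100.5, 110.6.
The total first reaches 80 DD on day 9.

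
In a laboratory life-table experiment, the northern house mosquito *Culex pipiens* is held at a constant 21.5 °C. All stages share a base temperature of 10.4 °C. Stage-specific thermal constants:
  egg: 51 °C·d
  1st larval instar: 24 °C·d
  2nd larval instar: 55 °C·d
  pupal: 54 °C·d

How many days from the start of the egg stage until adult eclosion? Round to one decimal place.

16.6 days

Daily accumulation at 21.5 °C = 21.5 − 10.4 = 11.1 DD/day.
Total K = 51 + 24 + 55 + 54 = 184 DD.
Total duration = 184 / 11.1 = 16.577 ≈ 16.6 days.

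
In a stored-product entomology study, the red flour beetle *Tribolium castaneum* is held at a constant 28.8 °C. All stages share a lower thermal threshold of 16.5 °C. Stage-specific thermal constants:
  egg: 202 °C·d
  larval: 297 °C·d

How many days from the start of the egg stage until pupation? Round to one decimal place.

40.6 days

Daily accumulation at 28.8 °C = 28.8 − 16.5 = 12.3 DD/day.
Total K = 202 + 297 = 499 DD.
Total duration = 499 / 12.3 = 40.569 ≈ 40.6 days.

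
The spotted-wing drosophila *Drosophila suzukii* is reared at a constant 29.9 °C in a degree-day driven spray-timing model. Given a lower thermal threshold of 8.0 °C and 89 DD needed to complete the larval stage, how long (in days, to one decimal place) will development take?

Daily accumulation = 29.9 − 8.0 = 21.9 DD/day.
Duration = 89 / 21.9 = 4.064 ≈ 4.1 days.

4.1 days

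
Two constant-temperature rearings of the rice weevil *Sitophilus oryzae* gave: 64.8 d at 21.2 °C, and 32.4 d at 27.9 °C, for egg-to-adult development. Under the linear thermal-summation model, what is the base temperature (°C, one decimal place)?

14.5 °C

Under the model K = D·(T − T_b), so D₁·(T₁ − T_b) = D₂·(T₂ − T_b).
64.8·(21.2 − T_b) = 32.4·(27.9 − T_b)
T_b = (64.8·21.2 − 32.4·27.9) / (64.8 − 32.4) = 469.80 / 32.4 = 14.500 °C ≈ 14.5 °C.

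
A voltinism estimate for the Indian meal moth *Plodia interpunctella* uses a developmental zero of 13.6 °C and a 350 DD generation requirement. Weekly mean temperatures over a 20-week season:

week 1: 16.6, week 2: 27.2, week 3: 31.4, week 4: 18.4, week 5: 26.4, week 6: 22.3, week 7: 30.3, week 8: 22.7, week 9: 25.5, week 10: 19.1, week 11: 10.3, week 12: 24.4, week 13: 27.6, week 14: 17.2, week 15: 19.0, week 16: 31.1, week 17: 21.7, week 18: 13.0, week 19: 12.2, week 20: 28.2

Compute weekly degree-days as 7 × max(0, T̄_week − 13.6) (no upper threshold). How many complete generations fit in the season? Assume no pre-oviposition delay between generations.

3 generations

Weekly DD (7 × max(0, T̄ − 13.6)): 21.0, 95.2, 124.6, 33.6, 89.6, 60.9, 116.9, 63.7, 83.3, 38.5, 0.0, 75.6, 98.0, 25.2, 37.8, 122.5, 56.7, 0.0, 0.0, 102.2.
Season total = 1245.3 DD.
Complete generations = ⌊1245.3 / 350⌋ = 3.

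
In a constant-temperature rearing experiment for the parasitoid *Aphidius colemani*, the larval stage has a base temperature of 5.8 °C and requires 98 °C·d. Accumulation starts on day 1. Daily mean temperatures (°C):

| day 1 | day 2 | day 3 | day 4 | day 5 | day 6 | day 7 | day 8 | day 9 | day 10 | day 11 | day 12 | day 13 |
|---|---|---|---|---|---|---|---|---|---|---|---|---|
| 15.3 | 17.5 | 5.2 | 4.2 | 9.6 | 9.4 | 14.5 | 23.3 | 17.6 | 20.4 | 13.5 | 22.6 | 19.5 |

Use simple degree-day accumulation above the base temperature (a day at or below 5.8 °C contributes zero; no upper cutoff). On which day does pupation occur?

day 12

Daily DD above 5.8 °C: 9.5, 11.7, 0.0, 0.0, 3.8, 3.6, 8.7, 17.5, 11.8, 14.6, 7.7, 16.8, 13.7.
Cumulative: 9.5, 21.2, 21.2, 21.2, 25.0, 28.6, 37.3, 54.8, 66.6, 81.2, 88.9, 105.7, 119.4.
The total first reaches 98 DD on day 12.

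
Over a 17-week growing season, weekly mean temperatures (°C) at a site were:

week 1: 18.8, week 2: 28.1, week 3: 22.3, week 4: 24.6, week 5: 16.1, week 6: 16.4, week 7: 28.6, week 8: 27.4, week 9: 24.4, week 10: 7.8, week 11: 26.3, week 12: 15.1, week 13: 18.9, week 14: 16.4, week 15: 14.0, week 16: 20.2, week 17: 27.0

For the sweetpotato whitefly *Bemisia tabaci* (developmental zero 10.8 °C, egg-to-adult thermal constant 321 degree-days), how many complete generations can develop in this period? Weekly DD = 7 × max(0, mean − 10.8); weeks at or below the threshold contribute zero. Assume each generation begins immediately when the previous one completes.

3 generations

Weekly DD (7 × max(0, T̄ − 10.8)): 56.0, 121.1, 80.5, 96.6, 37.1, 39.2, 124.6, 116.2, 95.2, 0.0, 108.5, 30.1, 56.7, 39.2, 22.4, 65.8, 113.4.
Season total = 1202.6 DD.
Complete generations = ⌊1202.6 / 321⌋ = 3.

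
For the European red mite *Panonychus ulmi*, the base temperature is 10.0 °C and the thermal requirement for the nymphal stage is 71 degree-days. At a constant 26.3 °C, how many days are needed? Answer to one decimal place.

4.4 days

Daily accumulation = 26.3 − 10.0 = 16.3 DD/day.
Duration = 71 / 16.3 = 4.356 ≈ 4.4 days.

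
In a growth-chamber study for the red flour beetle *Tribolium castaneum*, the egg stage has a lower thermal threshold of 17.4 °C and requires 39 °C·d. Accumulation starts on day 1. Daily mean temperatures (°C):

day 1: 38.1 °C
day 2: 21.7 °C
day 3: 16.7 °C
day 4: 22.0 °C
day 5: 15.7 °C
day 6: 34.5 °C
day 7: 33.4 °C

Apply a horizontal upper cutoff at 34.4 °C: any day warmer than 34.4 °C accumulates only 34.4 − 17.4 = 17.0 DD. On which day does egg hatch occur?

Daily DD above 17.4 °C (capped at 17.0): 17.0, 4.3, 0.0, 4.6, 0.0, 17.0, 16.0.
Cumulative: 17.0, 21.3, 21.3, 25.9, 25.9, 42.9, 58.9.
The total first reaches 39 DD on day 6.

day 6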